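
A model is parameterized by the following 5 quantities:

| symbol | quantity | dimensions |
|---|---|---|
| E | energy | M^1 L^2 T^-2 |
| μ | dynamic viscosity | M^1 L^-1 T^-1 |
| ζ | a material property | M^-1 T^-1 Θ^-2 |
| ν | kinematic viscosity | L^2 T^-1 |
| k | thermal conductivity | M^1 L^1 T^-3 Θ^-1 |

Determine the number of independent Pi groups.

1

There are 5 variables and 4 base dimensions (M, L, T, Θ).
The dimension matrix has rank 4.
Independent dimensionless groups: 5 − 4 = 1.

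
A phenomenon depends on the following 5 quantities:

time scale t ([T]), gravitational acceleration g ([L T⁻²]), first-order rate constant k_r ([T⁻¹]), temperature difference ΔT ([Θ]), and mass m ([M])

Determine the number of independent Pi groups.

1

There are 5 variables and 4 base dimensions (M, L, T, Θ).
The dimension matrix has rank 4.
Independent dimensionless groups: 5 − 4 = 1.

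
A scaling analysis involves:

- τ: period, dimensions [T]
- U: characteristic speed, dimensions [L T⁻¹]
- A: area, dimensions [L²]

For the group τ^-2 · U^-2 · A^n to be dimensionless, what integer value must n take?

1

Balance the L exponent: (2)·n from A, plus −2·(0) − 2·(1) = -2 from the rest, must sum to zero.
2n − 2 = 0, so n = 1.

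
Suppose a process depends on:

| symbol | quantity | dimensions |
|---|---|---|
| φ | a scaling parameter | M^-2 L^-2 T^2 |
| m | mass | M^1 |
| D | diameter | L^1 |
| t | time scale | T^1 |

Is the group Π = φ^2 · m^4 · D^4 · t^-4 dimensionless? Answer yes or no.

yes

Sum the exponent of each base dimension across the product:
  M: 2·[φ]_M + 4·[m]_M + 4·[D]_M − 4·[t]_M = 2·(-2) + 4·(1) + 4·(0) − 4·(0) = 0
  L: 2·[φ]_L + 4·[m]_L + 4·[D]_L − 4·[t]_L = 2·(-2) + 4·(0) + 4·(1) − 4·(0) = 0
  T: 2·[φ]_T + 4·[m]_T + 4·[D]_T − 4·[t]_T = 2·(2) + 4·(0) + 4·(0) − 4·(1) = 0
All base exponents vanish — dimensionless.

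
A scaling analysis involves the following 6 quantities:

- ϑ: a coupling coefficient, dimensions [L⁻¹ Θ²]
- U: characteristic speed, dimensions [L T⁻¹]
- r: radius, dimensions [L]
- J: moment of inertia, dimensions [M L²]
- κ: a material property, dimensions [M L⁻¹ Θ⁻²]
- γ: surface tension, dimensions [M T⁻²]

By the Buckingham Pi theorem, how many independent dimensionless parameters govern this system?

There are 6 variables and 4 base dimensions (M, L, T, Θ).
The dimension matrix has rank 4.
Independent dimensionless groups: 6 − 4 = 2.

2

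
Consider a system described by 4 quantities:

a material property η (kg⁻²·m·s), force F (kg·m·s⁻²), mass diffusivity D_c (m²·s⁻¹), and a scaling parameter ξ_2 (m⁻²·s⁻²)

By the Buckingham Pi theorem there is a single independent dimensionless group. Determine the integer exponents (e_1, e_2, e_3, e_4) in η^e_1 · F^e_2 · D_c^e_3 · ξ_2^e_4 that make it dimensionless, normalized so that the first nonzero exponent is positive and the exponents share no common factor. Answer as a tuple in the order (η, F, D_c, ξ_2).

(2, 4, -4, -1)

M: e_1·(-2) + e_2·(1) + e_3·(0) + e_4·(0) = 0
L: e_1·(1) + e_2·(1) + e_3·(2) + e_4·(-2) = 0
T: e_1·(1) + e_2·(-2) + e_3·(-1) + e_4·(-2) = 0
Solving this homogeneous linear system for the smallest-integer solution (first nonzero entry positive) gives (2, 4, -4, -1).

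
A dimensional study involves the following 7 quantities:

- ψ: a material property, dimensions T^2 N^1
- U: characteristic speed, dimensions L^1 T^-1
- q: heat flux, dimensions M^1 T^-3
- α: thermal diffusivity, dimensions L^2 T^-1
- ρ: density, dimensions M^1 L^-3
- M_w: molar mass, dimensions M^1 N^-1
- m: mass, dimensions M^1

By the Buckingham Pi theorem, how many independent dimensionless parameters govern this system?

There are 7 variables and 4 base dimensions (M, L, T, N).
The dimension matrix has rank 4.
Independent dimensionless groups: 7 − 4 = 3.

3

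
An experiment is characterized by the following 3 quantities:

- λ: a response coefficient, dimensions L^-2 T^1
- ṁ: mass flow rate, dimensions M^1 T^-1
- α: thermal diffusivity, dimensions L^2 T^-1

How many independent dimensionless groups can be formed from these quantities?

There are 3 variables and 3 base dimensions (M, L, T).
The dimension matrix has rank 2 (less than 3: the dimension vectors are linearly dependent).
Independent dimensionless groups: 3 − 2 = 1.

1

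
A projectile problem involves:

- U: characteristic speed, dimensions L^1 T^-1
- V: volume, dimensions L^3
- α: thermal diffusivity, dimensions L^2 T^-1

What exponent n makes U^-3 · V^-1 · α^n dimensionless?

3

Balance the L exponent: (2)·n from α, plus −3·(1) − (3) = -6 from the rest, must sum to zero.
2n − 6 = 0, so n = 3.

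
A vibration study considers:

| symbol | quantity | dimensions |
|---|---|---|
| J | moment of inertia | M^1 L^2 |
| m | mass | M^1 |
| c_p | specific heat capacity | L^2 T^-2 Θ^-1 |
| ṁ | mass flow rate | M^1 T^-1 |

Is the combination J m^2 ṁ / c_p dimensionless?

no

Sum the exponent of each base dimension across the product:
  M: [J]_M + 2·[m]_M − [c_p]_M + [ṁ]_M = (1) + 2·(1) − (0) + (1) = 4
  L: [J]_L + 2·[m]_L − [c_p]_L + [ṁ]_L = (2) + 2·(0) − (2) + (0) = 0
  T: [J]_T + 2·[m]_T − [c_p]_T + [ṁ]_T = (0) + 2·(0) − (-2) + (-1) = 1
  Θ: [J]_Θ + 2·[m]_Θ − [c_p]_Θ + [ṁ]_Θ = (0) + 2·(0) − (-1) + (0) = 1
Net dimensions [M⁴ T Θ] ≠ [1] — not dimensionless.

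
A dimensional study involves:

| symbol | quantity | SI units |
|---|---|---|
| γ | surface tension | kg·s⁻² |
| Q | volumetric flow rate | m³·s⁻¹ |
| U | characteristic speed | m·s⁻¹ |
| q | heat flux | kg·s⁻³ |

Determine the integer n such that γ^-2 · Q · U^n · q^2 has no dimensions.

-3

Balance the L exponent: (1)·n from U, plus −2·(0) + (3) + 2·(0) = 3 from the rest, must sum to zero.
n + 3 = 0, so n = -3.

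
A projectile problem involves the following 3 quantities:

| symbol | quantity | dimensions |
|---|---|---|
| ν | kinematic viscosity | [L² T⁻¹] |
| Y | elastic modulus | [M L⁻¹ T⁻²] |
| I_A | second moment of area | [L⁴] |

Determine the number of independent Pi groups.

There are 3 variables and 3 base dimensions (M, L, T).
The dimension matrix has rank 3.
Independent dimensionless groups: 3 − 3 = 0.

0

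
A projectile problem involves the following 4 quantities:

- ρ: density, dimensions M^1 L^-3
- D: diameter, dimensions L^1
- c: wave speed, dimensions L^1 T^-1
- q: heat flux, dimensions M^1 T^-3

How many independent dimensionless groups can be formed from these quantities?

There are 4 variables and 3 base dimensions (M, L, T).
The dimension matrix has rank 3.
Independent dimensionless groups: 4 − 3 = 1.

1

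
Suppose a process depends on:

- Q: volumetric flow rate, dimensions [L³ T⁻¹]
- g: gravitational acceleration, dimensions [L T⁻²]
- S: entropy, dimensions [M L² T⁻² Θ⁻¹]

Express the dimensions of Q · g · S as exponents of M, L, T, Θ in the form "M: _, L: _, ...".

M: 1, L: 6, T: -5, Θ: -1

Collect each base-dimension exponent across the product:
  M: (0) + (0) + (1) = 1
  L: (3) + (1) + (2) = 6
  T: (-1) + (-2) + (-2) = -5
  Θ: (0) + (0) + (-1) = -1
So the dimensions are [M L⁶ T⁻⁵ Θ⁻¹].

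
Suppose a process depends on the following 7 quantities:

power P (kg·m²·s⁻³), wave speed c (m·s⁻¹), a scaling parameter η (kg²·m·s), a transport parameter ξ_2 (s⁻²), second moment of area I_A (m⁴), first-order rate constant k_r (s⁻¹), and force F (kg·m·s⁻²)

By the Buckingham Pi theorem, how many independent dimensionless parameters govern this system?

4

There are 7 variables and 3 base dimensions (M, L, T).
The dimension matrix has rank 3.
Independent dimensionless groups: 7 − 3 = 4.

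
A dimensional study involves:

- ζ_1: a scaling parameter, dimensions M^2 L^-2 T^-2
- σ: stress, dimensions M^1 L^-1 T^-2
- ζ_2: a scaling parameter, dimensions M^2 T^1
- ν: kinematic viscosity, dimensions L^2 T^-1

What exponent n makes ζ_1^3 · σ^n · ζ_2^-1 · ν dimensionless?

Balance the M exponent: (1)·n from σ, plus 3·(2) − (2) + (0) = 4 from the rest, must sum to zero.
n + 4 = 0, so n = -4.

-4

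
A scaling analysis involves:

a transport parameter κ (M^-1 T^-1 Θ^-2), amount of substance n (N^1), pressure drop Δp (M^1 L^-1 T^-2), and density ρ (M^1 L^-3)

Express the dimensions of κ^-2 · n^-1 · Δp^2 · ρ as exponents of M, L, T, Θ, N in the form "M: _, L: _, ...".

M: 5, L: -5, T: -2, Θ: 4, N: -1

Collect each base-dimension exponent across the product:
  M: −2·(-1) − (0) + 2·(1) + (1) = 5
  L: −2·(0) − (0) + 2·(-1) + (-3) = -5
  T: −2·(-1) − (0) + 2·(-2) + (0) = -2
  Θ: −2·(-2) − (0) + 2·(0) + (0) = 4
  N: −2·(0) − (1) + 2·(0) + (0) = -1
So the dimensions are [M⁵ L⁻⁵ T⁻² Θ⁴ N⁻¹].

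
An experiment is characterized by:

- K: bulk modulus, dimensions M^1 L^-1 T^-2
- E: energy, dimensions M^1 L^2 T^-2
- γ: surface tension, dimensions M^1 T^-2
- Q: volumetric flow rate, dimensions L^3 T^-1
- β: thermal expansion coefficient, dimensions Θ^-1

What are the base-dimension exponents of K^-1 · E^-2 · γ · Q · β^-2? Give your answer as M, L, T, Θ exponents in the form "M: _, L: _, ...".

M: -2, L: 0, T: 3, Θ: 2

Collect each base-dimension exponent across the product:
  M: −(1) − 2·(1) + (1) + (0) − 2·(0) = -2
  L: −(-1) − 2·(2) + (0) + (3) − 2·(0) = 0
  T: −(-2) − 2·(-2) + (-2) + (-1) − 2·(0) = 3
  Θ: −(0) − 2·(0) + (0) + (0) − 2·(-1) = 2
So the dimensions are [M⁻² T³ Θ²].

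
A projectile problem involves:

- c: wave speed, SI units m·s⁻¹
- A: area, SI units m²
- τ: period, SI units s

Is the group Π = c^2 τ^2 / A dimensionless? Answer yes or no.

yes

Sum the exponent of each base dimension across the product:
  M: 2·[c]_M − [A]_M + 2·[τ]_M = 2·(0) − (0) + 2·(0) = 0
  L: 2·[c]_L − [A]_L + 2·[τ]_L = 2·(1) − (2) + 2·(0) = 0
  T: 2·[c]_T − [A]_T + 2·[τ]_T = 2·(-1) − (0) + 2·(1) = 0
All base exponents vanish — dimensionless.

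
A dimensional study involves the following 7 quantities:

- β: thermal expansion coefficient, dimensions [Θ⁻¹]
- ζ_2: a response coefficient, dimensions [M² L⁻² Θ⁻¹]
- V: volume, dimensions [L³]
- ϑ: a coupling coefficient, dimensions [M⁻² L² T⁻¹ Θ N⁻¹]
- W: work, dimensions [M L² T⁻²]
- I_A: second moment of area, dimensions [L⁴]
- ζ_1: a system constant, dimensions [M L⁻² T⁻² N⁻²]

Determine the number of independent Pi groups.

2

There are 7 variables and 5 base dimensions (M, L, T, Θ, N).
The dimension matrix has rank 5.
Independent dimensionless groups: 7 − 5 = 2.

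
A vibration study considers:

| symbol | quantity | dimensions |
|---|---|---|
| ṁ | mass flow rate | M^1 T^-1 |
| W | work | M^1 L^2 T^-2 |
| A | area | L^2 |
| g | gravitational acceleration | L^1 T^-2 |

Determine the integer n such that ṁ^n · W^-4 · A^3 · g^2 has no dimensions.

Balance the M exponent: (1)·n from ṁ, plus −4·(1) + 3·(0) + 2·(0) = -4 from the rest, must sum to zero.
n − 4 = 0, so n = 4.

4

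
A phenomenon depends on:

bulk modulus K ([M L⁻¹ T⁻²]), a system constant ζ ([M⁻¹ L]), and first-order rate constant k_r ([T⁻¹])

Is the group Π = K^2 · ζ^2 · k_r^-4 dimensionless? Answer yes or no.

Sum the exponent of each base dimension across the product:
  M: 2·[K]_M + 2·[ζ]_M − 4·[k_r]_M = 2·(1) + 2·(-1) − 4·(0) = 0
  L: 2·[K]_L + 2·[ζ]_L − 4·[k_r]_L = 2·(-1) + 2·(1) − 4·(0) = 0
  T: 2·[K]_T + 2·[ζ]_T − 4·[k_r]_T = 2·(-2) + 2·(0) − 4·(-1) = 0
All base exponents vanish — dimensionless.

yes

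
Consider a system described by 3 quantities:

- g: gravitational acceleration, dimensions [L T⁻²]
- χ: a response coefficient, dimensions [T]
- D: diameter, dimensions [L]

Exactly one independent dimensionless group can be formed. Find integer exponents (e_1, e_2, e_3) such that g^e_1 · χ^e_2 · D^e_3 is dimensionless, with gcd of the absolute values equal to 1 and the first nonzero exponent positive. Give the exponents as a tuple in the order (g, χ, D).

(1, 2, -1)

L: e_1·(1) + e_2·(0) + e_3·(1) = 0
T: e_1·(-2) + e_2·(1) + e_3·(0) = 0
Solving this homogeneous linear system for the smallest-integer solution (first nonzero entry positive) gives (1, 2, -1).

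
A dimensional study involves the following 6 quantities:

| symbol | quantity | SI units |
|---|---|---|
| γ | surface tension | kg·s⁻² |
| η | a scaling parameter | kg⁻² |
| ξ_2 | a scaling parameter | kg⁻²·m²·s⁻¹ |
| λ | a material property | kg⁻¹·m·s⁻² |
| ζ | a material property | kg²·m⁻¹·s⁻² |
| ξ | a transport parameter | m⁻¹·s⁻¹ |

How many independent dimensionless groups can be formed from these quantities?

There are 6 variables and 3 base dimensions (M, L, T).
The dimension matrix has rank 3.
Independent dimensionless groups: 6 − 3 = 3.

3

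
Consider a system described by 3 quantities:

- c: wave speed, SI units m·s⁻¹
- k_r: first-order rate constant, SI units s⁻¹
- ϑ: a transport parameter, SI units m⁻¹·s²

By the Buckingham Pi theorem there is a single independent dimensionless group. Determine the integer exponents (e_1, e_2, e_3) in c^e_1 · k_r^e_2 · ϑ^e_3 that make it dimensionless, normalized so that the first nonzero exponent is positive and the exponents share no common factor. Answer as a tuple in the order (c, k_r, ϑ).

(1, 1, 1)

L: e_1·(1) + e_2·(0) + e_3·(-1) = 0
T: e_1·(-1) + e_2·(-1) + e_3·(2) = 0
Solving this homogeneous linear system for the smallest-integer solution (first nonzero entry positive) gives (1, 1, 1).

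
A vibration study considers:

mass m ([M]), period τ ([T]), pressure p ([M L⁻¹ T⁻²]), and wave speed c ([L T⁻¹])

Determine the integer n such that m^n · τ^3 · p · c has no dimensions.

Balance the M exponent: (1)·n from m, plus 3·(0) + (1) + (0) = 1 from the rest, must sum to zero.
n + 1 = 0, so n = -1.

-1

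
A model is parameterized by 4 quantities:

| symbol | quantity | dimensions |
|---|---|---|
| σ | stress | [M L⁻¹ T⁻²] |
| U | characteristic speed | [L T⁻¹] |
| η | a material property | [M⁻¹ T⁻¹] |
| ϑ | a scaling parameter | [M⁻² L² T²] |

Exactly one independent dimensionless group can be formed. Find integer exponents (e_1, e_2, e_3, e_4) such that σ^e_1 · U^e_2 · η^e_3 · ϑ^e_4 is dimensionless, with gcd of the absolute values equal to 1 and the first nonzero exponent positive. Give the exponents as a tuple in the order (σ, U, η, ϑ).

M: e_1·(1) + e_2·(0) + e_3·(-1) + e_4·(-2) = 0
L: e_1·(-1) + e_2·(1) + e_3·(0) + e_4·(2) = 0
T: e_1·(-2) + e_2·(-1) + e_3·(-1) + e_4·(2) = 0
Solving this homogeneous linear system for the smallest-integer solution (first nonzero entry positive) gives (3, -1, -1, 2).

(3, -1, -1, 2)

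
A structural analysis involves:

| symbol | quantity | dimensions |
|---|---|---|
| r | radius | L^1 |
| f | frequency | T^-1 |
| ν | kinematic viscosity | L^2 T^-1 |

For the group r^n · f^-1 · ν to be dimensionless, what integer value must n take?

Balance the L exponent: (1)·n from r, plus −(0) + (2) = 2 from the rest, must sum to zero.
n + 2 = 0, so n = -2.

-2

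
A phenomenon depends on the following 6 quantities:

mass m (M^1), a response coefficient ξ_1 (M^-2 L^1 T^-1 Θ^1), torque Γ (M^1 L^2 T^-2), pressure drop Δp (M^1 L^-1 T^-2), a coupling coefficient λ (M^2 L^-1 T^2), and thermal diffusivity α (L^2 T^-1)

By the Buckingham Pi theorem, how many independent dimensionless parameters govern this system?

2

There are 6 variables and 4 base dimensions (M, L, T, Θ).
The dimension matrix has rank 4.
Independent dimensionless groups: 6 − 4 = 2.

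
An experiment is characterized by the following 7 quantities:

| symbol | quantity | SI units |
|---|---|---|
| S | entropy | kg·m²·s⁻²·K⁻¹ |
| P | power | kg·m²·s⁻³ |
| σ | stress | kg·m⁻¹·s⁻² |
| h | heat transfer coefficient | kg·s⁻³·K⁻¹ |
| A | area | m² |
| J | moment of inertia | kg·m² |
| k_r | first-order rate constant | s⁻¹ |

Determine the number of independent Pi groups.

3

There are 7 variables and 4 base dimensions (M, L, T, Θ).
The dimension matrix has rank 4.
Independent dimensionless groups: 7 − 4 = 3.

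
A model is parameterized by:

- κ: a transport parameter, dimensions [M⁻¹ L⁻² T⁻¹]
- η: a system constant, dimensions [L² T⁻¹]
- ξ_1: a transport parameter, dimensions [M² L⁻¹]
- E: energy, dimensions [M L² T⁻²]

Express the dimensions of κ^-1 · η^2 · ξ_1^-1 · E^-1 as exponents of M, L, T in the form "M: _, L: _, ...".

M: -2, L: 5, T: 1

Collect each base-dimension exponent across the product:
  M: −(-1) + 2·(0) − (2) − (1) = -2
  L: −(-2) + 2·(2) − (-1) − (2) = 5
  T: −(-1) + 2·(-1) − (0) − (-2) = 1
So the dimensions are [M⁻² L⁵ T].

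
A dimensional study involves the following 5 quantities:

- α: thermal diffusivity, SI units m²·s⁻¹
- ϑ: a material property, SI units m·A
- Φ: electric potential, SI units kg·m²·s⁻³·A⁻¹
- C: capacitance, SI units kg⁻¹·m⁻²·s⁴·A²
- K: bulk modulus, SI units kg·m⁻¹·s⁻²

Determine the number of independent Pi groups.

There are 5 variables and 4 base dimensions (M, L, T, I).
The dimension matrix has rank 4.
Independent dimensionless groups: 5 − 4 = 1.

1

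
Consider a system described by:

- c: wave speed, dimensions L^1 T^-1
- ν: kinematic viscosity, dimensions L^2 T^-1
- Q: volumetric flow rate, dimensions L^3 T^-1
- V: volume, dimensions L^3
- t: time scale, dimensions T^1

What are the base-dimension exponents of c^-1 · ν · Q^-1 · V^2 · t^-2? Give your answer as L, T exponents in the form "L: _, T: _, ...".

L: 4, T: -1

Collect each base-dimension exponent across the product:
  L: −(1) + (2) − (3) + 2·(3) − 2·(0) = 4
  T: −(-1) + (-1) − (-1) + 2·(0) − 2·(1) = -1
So the dimensions are [L⁴ T⁻¹].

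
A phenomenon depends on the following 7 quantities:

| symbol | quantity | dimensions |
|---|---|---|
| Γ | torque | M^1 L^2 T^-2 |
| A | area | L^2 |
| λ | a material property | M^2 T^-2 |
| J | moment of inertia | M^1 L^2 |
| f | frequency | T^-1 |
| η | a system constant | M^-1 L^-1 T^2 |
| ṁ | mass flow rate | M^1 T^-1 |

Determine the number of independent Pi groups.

There are 7 variables and 3 base dimensions (M, L, T).
The dimension matrix has rank 3.
Independent dimensionless groups: 7 − 3 = 4.

4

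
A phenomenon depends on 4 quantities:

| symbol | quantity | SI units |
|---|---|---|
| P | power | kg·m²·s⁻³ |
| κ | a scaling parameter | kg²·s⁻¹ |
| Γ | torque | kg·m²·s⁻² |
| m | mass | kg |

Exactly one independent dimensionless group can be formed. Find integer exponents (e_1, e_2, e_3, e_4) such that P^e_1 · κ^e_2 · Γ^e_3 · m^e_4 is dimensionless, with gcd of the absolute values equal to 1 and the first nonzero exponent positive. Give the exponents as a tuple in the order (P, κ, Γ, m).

(1, -1, -1, 2)

M: e_1·(1) + e_2·(2) + e_3·(1) + e_4·(1) = 0
L: e_1·(2) + e_2·(0) + e_3·(2) + e_4·(0) = 0
T: e_1·(-3) + e_2·(-1) + e_3·(-2) + e_4·(0) = 0
Solving this homogeneous linear system for the smallest-integer solution (first nonzero entry positive) gives (1, -1, -1, 2).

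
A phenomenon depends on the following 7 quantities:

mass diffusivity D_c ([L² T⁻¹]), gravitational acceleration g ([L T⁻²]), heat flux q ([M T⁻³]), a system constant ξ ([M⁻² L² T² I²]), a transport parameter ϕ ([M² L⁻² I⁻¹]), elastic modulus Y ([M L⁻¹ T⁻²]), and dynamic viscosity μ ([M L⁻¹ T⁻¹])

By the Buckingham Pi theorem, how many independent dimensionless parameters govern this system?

3

There are 7 variables and 4 base dimensions (M, L, T, I).
The dimension matrix has rank 4.
Independent dimensionless groups: 7 − 4 = 3.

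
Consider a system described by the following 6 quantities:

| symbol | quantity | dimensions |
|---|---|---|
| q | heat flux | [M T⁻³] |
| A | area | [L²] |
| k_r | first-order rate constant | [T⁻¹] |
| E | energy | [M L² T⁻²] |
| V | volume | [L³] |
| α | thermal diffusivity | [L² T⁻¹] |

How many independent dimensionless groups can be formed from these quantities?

There are 6 variables and 3 base dimensions (M, L, T).
The dimension matrix has rank 3.
Independent dimensionless groups: 6 − 3 = 3.

3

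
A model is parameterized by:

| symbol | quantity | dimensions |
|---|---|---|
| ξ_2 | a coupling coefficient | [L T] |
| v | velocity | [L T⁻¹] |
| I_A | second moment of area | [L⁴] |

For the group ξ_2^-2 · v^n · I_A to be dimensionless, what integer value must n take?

Balance the L exponent: (1)·n from v, plus −2·(1) + (4) = 2 from the rest, must sum to zero.
n + 2 = 0, so n = -2.

-2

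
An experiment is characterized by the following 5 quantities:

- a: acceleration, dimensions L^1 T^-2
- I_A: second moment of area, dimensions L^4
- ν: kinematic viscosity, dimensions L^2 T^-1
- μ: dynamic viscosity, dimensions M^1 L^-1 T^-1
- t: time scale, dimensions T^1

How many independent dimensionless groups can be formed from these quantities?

There are 5 variables and 3 base dimensions (M, L, T).
The dimension matrix has rank 3.
Independent dimensionless groups: 5 − 3 = 2.

2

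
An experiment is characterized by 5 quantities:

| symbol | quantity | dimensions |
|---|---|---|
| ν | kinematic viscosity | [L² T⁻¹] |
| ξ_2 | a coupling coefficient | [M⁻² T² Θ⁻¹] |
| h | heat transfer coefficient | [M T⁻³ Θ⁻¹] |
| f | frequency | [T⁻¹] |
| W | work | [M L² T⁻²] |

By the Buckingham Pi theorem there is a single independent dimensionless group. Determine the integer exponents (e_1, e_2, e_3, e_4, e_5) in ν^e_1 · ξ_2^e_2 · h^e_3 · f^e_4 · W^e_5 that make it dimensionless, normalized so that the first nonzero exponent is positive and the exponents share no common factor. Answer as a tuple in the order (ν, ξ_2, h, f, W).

M: e_1·(0) + e_2·(-2) + e_3·(1) + e_4·(0) + e_5·(1) = 0
L: e_1·(2) + e_2·(0) + e_3·(0) + e_4·(0) + e_5·(2) = 0
T: e_1·(-1) + e_2·(2) + e_3·(-3) + e_4·(-1) + e_5·(-2) = 0
Θ: e_1·(0) + e_2·(-1) + e_3·(-1) + e_4·(0) + e_5·(0) = 0
Solving this homogeneous linear system for the smallest-integer solution (first nonzero entry positive) gives (3, -1, 1, -2, -3).

(3, -1, 1, -2, -3)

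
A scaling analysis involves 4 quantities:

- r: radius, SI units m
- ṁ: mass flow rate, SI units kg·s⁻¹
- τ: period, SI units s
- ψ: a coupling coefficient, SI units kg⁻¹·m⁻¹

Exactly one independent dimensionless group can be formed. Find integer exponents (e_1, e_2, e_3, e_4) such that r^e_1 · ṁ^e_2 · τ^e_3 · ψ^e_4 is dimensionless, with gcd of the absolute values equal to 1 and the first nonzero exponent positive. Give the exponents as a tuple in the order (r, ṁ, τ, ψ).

M: e_1·(0) + e_2·(1) + e_3·(0) + e_4·(-1) = 0
L: e_1·(1) + e_2·(0) + e_3·(0) + e_4·(-1) = 0
T: e_1·(0) + e_2·(-1) + e_3·(1) + e_4·(0) = 0
Solving this homogeneous linear system for the smallest-integer solution (first nonzero entry positive) gives (1, 1, 1, 1).

(1, 1, 1, 1)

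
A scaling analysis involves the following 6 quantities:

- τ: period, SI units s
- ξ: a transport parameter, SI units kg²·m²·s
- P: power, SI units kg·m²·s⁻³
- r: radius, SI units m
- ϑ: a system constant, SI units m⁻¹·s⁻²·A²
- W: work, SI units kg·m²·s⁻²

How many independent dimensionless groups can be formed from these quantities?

2

There are 6 variables and 4 base dimensions (M, L, T, I).
The dimension matrix has rank 4.
Independent dimensionless groups: 6 − 4 = 2.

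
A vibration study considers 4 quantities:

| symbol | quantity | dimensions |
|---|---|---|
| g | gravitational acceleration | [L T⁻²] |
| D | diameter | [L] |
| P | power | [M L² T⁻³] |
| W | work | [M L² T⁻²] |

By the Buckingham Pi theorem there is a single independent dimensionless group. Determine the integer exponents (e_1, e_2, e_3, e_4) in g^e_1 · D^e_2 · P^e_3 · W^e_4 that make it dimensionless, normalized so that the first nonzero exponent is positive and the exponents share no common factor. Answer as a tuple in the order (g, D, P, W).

(1, -1, -2, 2)

M: e_1·(0) + e_2·(0) + e_3·(1) + e_4·(1) = 0
L: e_1·(1) + e_2·(1) + e_3·(2) + e_4·(2) = 0
T: e_1·(-2) + e_2·(0) + e_3·(-3) + e_4·(-2) = 0
Solving this homogeneous linear system for the smallest-integer solution (first nonzero entry positive) gives (1, -1, -2, 2).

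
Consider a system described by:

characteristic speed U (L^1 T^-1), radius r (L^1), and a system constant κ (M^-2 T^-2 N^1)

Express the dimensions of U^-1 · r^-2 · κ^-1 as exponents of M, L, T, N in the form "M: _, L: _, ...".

M: 2, L: -3, T: 3, N: -1

Collect each base-dimension exponent across the product:
  M: −(0) − 2·(0) − (-2) = 2
  L: −(1) − 2·(1) − (0) = -3
  T: −(-1) − 2·(0) − (-2) = 3
  N: −(0) − 2·(0) − (1) = -1
So the dimensions are [M² L⁻³ T³ N⁻¹].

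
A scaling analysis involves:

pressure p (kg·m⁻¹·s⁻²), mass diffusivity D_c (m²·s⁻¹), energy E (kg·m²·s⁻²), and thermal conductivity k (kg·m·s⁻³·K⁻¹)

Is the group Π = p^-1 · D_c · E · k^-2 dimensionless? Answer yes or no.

Sum the exponent of each base dimension across the product:
  M: −[p]_M + [D_c]_M + [E]_M − 2·[k]_M = −(1) + (0) + (1) − 2·(1) = -2
  L: −[p]_L + [D_c]_L + [E]_L − 2·[k]_L = −(-1) + (2) + (2) − 2·(1) = 3
  T: −[p]_T + [D_c]_T + [E]_T − 2·[k]_T = −(-2) + (-1) + (-2) − 2·(-3) = 5
  Θ: −[p]_Θ + [D_c]_Θ + [E]_Θ − 2·[k]_Θ = −(0) + (0) + (0) − 2·(-1) = 2
Net dimensions [M⁻² L³ T⁵ Θ²] ≠ [1] — not dimensionless.

no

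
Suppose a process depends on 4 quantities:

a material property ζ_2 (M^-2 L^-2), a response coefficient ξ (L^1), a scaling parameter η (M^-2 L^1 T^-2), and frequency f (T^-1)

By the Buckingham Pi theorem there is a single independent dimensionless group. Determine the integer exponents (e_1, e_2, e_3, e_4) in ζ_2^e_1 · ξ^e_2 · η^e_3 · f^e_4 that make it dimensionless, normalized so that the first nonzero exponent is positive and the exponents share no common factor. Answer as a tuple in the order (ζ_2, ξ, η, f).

(1, 3, -1, 2)

M: e_1·(-2) + e_2·(0) + e_3·(-2) + e_4·(0) = 0
L: e_1·(-2) + e_2·(1) + e_3·(1) + e_4·(0) = 0
T: e_1·(0) + e_2·(0) + e_3·(-2) + e_4·(-1) = 0
Solving this homogeneous linear system for the smallest-integer solution (first nonzero entry positive) gives (1, 3, -1, 2).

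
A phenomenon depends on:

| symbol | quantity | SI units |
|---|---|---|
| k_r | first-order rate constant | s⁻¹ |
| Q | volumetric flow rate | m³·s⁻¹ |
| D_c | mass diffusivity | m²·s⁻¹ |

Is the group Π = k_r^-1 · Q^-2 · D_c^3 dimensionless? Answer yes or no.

Sum the exponent of each base dimension across the product:
  M: −[k_r]_M − 2·[Q]_M + 3·[D_c]_M = −(0) − 2·(0) + 3·(0) = 0
  L: −[k_r]_L − 2·[Q]_L + 3·[D_c]_L = −(0) − 2·(3) + 3·(2) = 0
  T: −[k_r]_T − 2·[Q]_T + 3·[D_c]_T = −(-1) − 2·(-1) + 3·(-1) = 0
  Θ: −[k_r]_Θ − 2·[Q]_Θ + 3·[D_c]_Θ = −(0) − 2·(0) + 3·(0) = 0
All base exponents vanish — dimensionless.

yes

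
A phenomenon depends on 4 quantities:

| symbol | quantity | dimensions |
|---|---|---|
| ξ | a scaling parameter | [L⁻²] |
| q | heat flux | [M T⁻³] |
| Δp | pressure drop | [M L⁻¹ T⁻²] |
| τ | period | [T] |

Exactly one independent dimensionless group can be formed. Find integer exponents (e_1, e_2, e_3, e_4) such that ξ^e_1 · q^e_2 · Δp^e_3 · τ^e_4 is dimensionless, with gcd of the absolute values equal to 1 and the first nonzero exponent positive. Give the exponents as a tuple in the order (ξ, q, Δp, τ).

M: e_1·(0) + e_2·(1) + e_3·(1) + e_4·(0) = 0
L: e_1·(-2) + e_2·(0) + e_3·(-1) + e_4·(0) = 0
T: e_1·(0) + e_2·(-3) + e_3·(-2) + e_4·(1) = 0
Solving this homogeneous linear system for the smallest-integer solution (first nonzero entry positive) gives (1, 2, -2, 2).

(1, 2, -2, 2)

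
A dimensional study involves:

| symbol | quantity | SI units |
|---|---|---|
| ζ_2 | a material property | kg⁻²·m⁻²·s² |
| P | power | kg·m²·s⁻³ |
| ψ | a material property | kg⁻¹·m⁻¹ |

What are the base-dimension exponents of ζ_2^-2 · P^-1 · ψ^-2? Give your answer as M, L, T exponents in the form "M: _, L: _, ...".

M: 5, L: 4, T: -1

Collect each base-dimension exponent across the product:
  M: −2·(-2) − (1) − 2·(-1) = 5
  L: −2·(-2) − (2) − 2·(-1) = 4
  T: −2·(2) − (-3) − 2·(0) = -1
So the dimensions are [M⁵ L⁴ T⁻¹].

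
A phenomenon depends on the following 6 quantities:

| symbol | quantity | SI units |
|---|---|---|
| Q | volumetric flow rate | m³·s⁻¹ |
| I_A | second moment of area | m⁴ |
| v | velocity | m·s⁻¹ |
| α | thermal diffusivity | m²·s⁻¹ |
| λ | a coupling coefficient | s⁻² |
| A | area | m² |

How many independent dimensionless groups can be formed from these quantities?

4

There are 6 variables and 2 base dimensions (L, T).
The dimension matrix has rank 2.
Independent dimensionless groups: 6 − 2 = 4.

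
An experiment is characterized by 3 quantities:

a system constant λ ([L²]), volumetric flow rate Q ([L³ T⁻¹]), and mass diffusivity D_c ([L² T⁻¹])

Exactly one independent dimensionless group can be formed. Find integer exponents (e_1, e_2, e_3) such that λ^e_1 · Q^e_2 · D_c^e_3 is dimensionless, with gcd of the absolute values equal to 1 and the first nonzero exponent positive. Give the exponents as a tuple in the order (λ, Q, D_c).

(1, -2, 2)

L: e_1·(2) + e_2·(3) + e_3·(2) = 0
T: e_1·(0) + e_2·(-1) + e_3·(-1) = 0
Solving this homogeneous linear system for the smallest-integer solution (first nonzero entry positive) gives (1, -2, 2).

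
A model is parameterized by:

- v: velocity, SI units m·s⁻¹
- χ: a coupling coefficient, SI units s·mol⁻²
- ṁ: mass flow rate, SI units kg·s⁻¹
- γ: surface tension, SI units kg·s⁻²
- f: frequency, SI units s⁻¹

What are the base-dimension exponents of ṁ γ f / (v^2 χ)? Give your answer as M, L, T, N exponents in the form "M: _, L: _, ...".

Collect each base-dimension exponent across the product:
  M: −2·(0) − (0) + (1) + (1) + (0) = 2
  L: −2·(1) − (0) + (0) + (0) + (0) = -2
  T: −2·(-1) − (1) + (-1) + (-2) + (-1) = -3
  N: −2·(0) − (-2) + (0) + (0) + (0) = 2
So the dimensions are [M² L⁻² T⁻³ N²].

M: 2, L: -2, T: -3, N: 2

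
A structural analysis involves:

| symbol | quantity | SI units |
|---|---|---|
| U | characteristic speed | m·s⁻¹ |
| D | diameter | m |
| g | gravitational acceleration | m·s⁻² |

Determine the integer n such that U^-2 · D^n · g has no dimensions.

Balance the L exponent: (1)·n from D, plus −2·(1) + (1) = -1 from the rest, must sum to zero.
n − 1 = 0, so n = 1.

1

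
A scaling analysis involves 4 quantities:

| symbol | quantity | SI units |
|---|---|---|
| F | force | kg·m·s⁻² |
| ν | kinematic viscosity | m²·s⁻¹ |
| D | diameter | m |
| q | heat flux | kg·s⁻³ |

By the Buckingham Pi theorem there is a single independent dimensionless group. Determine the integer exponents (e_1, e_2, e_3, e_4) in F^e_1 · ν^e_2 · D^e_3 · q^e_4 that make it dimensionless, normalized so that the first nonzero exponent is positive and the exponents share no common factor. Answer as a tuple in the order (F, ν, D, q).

M: e_1·(1) + e_2·(0) + e_3·(0) + e_4·(1) = 0
L: e_1·(1) + e_2·(2) + e_3·(1) + e_4·(0) = 0
T: e_1·(-2) + e_2·(-1) + e_3·(0) + e_4·(-3) = 0
Solving this homogeneous linear system for the smallest-integer solution (first nonzero entry positive) gives (1, 1, -3, -1).

(1, 1, -3, -1)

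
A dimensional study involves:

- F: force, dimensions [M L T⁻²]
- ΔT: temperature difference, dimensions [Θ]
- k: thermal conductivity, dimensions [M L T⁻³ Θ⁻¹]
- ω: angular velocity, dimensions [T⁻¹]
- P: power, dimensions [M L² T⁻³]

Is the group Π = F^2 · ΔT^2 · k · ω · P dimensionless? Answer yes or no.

no

Sum the exponent of each base dimension across the product:
  M: 2·[F]_M + 2·[ΔT]_M + [k]_M + [ω]_M + [P]_M = 2·(1) + 2·(0) + (1) + (0) + (1) = 4
  L: 2·[F]_L + 2·[ΔT]_L + [k]_L + [ω]_L + [P]_L = 2·(1) + 2·(0) + (1) + (0) + (2) = 5
  T: 2·[F]_T + 2·[ΔT]_T + [k]_T + [ω]_T + [P]_T = 2·(-2) + 2·(0) + (-3) + (-1) + (-3) = -11
  Θ: 2·[F]_Θ + 2·[ΔT]_Θ + [k]_Θ + [ω]_Θ + [P]_Θ = 2·(0) + 2·(1) + (-1) + (0) + (0) = 1
Net dimensions [M⁴ L⁵ T⁻¹¹ Θ] ≠ [1] — not dimensionless.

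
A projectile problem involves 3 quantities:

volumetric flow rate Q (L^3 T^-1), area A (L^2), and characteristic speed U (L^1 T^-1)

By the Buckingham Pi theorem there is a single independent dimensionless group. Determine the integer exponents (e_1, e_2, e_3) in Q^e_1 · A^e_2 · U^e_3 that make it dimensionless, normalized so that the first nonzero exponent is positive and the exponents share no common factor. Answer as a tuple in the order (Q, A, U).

(1, -1, -1)

L: e_1·(3) + e_2·(2) + e_3·(1) = 0
T: e_1·(-1) + e_2·(0) + e_3·(-1) = 0
Solving this homogeneous linear system for the smallest-integer solution (first nonzero entry positive) gives (1, -1, -1).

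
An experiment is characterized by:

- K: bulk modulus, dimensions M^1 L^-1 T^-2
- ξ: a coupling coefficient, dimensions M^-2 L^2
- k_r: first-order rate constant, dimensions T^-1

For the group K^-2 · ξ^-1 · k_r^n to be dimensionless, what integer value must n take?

4

Balance the T exponent: (-1)·n from k_r, plus −2·(-2) − (0) = 4 from the rest, must sum to zero.
−n + 4 = 0, so n = 4.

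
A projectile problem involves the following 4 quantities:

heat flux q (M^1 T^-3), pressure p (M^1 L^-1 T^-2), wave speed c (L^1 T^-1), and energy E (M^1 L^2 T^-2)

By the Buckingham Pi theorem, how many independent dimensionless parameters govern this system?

1

There are 4 variables and 3 base dimensions (M, L, T).
The dimension matrix has rank 3.
Independent dimensionless groups: 4 − 3 = 1.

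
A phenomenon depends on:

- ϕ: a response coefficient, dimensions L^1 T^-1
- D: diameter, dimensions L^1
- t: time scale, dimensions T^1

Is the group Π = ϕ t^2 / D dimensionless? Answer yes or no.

no

Sum the exponent of each base dimension across the product:
  L: [ϕ]_L − [D]_L + 2·[t]_L = (1) − (1) + 2·(0) = 0
  T: [ϕ]_T − [D]_T + 2·[t]_T = (-1) − (0) + 2·(1) = 1
Net dimensions [T] ≠ [1] — not dimensionless.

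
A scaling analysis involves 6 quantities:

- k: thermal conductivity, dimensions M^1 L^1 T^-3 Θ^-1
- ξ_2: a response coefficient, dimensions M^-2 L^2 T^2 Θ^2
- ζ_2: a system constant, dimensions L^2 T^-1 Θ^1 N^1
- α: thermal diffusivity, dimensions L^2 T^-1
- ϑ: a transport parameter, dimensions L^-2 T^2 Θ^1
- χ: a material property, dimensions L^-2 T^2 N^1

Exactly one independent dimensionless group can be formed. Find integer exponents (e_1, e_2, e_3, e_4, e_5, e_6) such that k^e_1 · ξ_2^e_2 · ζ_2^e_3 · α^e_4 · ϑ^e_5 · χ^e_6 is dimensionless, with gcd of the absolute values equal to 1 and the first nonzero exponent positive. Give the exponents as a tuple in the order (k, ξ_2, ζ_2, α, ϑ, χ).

(2, 1, -1, 1, 1, 1)

M: e_1·(1) + e_2·(-2) + e_3·(0) + e_4·(0) + e_5·(0) + e_6·(0) = 0
L: e_1·(1) + e_2·(2) + e_3·(2) + e_4·(2) + e_5·(-2) + e_6·(-2) = 0
T: e_1·(-3) + e_2·(2) + e_3·(-1) + e_4·(-1) + e_5·(2) + e_6·(2) = 0
Θ: e_1·(-1) + e_2·(2) + e_3·(1) + e_4·(0) + e_5·(1) + e_6·(0) = 0
N: e_1·(0) + e_2·(0) + e_3·(1) + e_4·(0) + e_5·(0) + e_6·(1) = 0
Solving this homogeneous linear system for the smallest-integer solution (first nonzero entry positive) gives (2, 1, -1, 1, 1, 1).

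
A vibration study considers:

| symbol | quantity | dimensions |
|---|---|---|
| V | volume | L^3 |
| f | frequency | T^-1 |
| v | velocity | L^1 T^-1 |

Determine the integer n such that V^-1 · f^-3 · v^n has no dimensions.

3

Balance the L exponent: (1)·n from v, plus −(3) − 3·(0) = -3 from the rest, must sum to zero.
n − 3 = 0, so n = 3.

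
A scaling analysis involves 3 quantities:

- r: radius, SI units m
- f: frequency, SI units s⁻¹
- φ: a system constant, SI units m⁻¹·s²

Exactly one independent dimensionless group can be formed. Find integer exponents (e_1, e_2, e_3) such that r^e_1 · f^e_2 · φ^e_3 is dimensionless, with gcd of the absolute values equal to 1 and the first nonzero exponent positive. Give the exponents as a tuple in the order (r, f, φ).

L: e_1·(1) + e_2·(0) + e_3·(-1) = 0
T: e_1·(0) + e_2·(-1) + e_3·(2) = 0
Solving this homogeneous linear system for the smallest-integer solution (first nonzero entry positive) gives (1, 2, 1).

(1, 2, 1)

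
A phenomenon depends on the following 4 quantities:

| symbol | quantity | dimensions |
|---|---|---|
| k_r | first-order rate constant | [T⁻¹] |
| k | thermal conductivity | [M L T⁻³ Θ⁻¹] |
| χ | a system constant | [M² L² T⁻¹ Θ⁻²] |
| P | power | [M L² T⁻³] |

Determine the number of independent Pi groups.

1

There are 4 variables and 4 base dimensions (M, L, T, Θ).
The dimension matrix has rank 3 (less than 4: the dimension vectors are linearly dependent).
Independent dimensionless groups: 4 − 3 = 1.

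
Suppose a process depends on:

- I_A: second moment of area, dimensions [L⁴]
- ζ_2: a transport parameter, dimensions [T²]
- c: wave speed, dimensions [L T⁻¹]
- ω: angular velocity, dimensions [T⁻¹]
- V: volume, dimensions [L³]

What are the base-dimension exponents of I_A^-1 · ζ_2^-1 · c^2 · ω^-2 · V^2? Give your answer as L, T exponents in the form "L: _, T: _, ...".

L: 4, T: -2

Collect each base-dimension exponent across the product:
  L: −(4) − (0) + 2·(1) − 2·(0) + 2·(3) = 4
  T: −(0) − (2) + 2·(-1) − 2·(-1) + 2·(0) = -2
So the dimensions are [L⁴ T⁻²].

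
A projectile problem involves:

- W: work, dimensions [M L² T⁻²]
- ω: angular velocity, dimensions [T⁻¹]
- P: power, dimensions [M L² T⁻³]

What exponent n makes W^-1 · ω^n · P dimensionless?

Balance the T exponent: (-1)·n from ω, plus −(-2) + (-3) = -1 from the rest, must sum to zero.
−n − 1 = 0, so n = -1.

-1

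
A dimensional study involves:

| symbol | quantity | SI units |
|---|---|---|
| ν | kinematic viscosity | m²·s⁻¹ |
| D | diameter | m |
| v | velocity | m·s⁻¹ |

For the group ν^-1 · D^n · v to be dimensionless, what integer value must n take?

1

Balance the L exponent: (1)·n from D, plus −(2) + (1) = -1 from the rest, must sum to zero.
n − 1 = 0, so n = 1.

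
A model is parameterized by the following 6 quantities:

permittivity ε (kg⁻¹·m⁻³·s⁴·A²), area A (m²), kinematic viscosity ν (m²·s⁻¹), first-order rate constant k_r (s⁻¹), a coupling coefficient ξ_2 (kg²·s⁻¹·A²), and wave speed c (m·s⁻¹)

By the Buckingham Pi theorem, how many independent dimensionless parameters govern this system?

There are 6 variables and 4 base dimensions (M, L, T, I).
The dimension matrix has rank 4.
Independent dimensionless groups: 6 − 4 = 2.

2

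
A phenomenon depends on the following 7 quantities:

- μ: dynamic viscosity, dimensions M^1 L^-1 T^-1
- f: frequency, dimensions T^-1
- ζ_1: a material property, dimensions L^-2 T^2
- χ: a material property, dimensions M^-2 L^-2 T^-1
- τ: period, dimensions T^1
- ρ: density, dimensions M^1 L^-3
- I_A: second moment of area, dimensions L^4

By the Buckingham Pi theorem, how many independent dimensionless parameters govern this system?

There are 7 variables and 3 base dimensions (M, L, T).
The dimension matrix has rank 3.
Independent dimensionless groups: 7 − 3 = 4.

4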